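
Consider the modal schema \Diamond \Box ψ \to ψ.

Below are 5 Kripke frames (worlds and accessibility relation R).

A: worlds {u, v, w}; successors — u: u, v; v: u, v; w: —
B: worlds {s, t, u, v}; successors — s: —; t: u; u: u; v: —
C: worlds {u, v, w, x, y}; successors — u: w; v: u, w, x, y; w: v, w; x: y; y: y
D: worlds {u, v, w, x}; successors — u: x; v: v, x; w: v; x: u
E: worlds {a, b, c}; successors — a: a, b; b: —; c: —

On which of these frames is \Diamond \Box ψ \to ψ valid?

A

This is the axiom for symmetry; its first-order frame correspondent is \forall x \forall y (Rxy \to Ryx).
A: satisfies the condition.
B: fails — Rtu but not Rut.
C: fails — Ruw but not Rwu.
D: fails — Rvx but not Rxv.
E: fails — Rab but not Rba.
Valid on: A.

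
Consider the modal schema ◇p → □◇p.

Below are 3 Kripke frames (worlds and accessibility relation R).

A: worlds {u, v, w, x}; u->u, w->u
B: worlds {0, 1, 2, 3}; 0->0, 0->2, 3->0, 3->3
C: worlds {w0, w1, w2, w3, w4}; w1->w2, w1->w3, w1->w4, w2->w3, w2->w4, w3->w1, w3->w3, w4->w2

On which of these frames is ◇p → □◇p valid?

A

This is the axiom for the Euclidean property; its first-order frame correspondent is ∀x ∀y ∀z (Rxy ∧ Rxz → Ryz).
A: condition met.
B: fails — R02 and R00 but not R20.
C: fails — Rw1w2 and Rw1w2 but not Rw2w2.
Valid on: A.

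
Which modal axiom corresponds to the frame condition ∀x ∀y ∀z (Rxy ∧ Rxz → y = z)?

◇r → □r

This is partial functionality; the standard corresponding axiom is CD: ◇r → □r.
Suppose ◇r→□r is valid. Take Rxy, Rxz and set V(r)={y}. Then ◇r at x, so □r at x, so r at z, i.e. z=y.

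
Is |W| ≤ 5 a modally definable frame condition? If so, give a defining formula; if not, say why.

Modal frame validity is preserved under disjoint unions.
Any modal formula valid on each of 6 disjoint one-world frames is valid on their disjoint union (validity is preserved under disjoint unions). Each one-world frame has |W|=1≤5, but the union has |W|=6.
So no modal formula (or set of formulas) defines exactly the |W|≤5 frames.

No — not modally definable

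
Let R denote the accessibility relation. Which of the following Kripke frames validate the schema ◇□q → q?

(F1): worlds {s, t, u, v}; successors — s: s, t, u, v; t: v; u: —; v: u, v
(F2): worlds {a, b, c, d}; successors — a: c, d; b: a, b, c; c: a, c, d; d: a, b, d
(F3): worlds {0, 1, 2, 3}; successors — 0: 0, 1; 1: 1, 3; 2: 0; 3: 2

none

Frame correspondent (Sahlqvist): ∀x ∀y (Rxy → Ryx) — i.e. symmetry.
(F1): fails — Rtv but not Rvt.
(F2): fails — Rbc but not Rcb.
(F3): fails — R32 but not R23.
Valid on no frame.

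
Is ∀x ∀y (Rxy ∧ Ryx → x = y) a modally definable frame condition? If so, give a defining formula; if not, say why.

No — not modally definable

Any modally definable frame class is closed under surjective bounded morphisms.
The 8-cycle (worlds s,t,u,v,w,x,y,z with s→t→u→v→w→x→y→z→s) is antisymmetric. Sending even-indexed worlds to s and odd-indexed worlds to t is a surjective bounded morphism onto the two-world frame with s↔t, which is not antisymmetric.
So no modal formula (or set of formulas) defines exactly the antisymmetric frames.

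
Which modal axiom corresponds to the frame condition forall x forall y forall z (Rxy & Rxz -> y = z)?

The condition is partial functionality. The CD schema ◇ψ → □ψ defines it.
Suppose ◇ψ→□ψ is valid. Take Rxy, Rxz and set V(ψ)={y}. Then ◇ψ at x, so □ψ at x, so ψ at z, i.e. z=y.

◇ψ → □ψ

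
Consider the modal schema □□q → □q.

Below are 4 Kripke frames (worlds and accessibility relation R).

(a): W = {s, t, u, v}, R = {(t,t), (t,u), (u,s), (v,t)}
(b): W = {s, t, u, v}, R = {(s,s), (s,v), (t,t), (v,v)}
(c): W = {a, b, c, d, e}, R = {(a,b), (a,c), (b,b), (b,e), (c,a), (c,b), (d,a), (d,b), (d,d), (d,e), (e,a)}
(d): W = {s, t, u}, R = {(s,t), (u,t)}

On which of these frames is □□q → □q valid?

(b)

This is the axiom for density; its first-order frame correspondent is ∀x ∀y (Rxy → ∃z (Rxz ∧ Rzy)).
(a): fails — Rus but no z with Ruz and Rzs.
(b): condition met.
(c): fails — Rea but no z with Rez and Rza.
(d): fails — Rut but no z with Ruz and Rzt.
Valid on: (b).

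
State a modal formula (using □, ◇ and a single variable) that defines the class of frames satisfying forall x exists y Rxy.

This is seriality; the standard corresponding axiom is D: □q → ◇q.
Suppose □q→◇q is valid. At any x set V(q)=W. Then □q at x, so ◇q at x, so x has a successor.

□q → ◇q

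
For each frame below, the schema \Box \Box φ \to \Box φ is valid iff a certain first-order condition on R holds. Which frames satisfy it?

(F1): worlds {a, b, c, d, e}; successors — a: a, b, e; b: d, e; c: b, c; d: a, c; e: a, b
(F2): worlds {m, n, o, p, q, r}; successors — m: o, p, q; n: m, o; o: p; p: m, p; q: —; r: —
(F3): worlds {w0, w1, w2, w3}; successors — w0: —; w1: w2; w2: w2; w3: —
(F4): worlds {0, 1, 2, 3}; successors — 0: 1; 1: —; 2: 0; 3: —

(F3)

Frame correspondent (Sahlqvist): \forall x \forall y (Rxy \to \exists z (Rxz \wedge Rzy)) — i.e. density.
(F1): fails — Rbe but no z with Rbz and Rze.
(F2): fails — Rmo but no z with Rmz and Rzo.
(F3): ✓.
(F4): fails — R01 but no z with R0z and Rz1.
Valid on: (F3).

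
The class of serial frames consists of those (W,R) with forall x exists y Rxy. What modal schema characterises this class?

This is seriality; the standard corresponding axiom is D: □r → ◇r.
Suppose □r→◇r is valid. At any x set V(r)=W. Then □r at x, so ◇r at x, so x has a successor.

□r → ◇r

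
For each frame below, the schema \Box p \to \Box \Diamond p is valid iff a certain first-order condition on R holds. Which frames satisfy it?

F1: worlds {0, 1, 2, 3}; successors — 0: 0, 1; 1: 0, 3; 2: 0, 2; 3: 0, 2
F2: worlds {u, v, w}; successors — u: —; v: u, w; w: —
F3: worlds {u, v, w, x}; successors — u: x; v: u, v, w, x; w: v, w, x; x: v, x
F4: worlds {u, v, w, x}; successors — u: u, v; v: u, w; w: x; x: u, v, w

F1, F3

The schema corresponds to a generalized confluence (Geach) condition: \forall x \forall z (xRz \to \exists w (xRw \wedge zRw)).
F1: ✓.
F2: fails — vRu but no t with vRt and uRt.
F3: ✓.
F4: fails — vRw but no t with vRt and wRt.
Valid on: F1, F3.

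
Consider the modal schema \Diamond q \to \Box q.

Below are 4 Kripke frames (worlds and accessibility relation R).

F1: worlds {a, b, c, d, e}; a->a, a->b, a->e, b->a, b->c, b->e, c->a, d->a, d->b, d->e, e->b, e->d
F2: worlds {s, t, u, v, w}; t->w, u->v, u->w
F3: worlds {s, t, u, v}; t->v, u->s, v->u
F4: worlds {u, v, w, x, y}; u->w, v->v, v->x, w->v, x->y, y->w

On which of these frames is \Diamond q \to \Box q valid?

Frame correspondent (Sahlqvist): \forall x \forall y \forall z (Rxy \wedge Rxz \to y = z) — i.e. partial functionality.
F1: fails — a sees both a and b.
F2: fails — u sees both v and w.
F3: ✓.
F4: fails — v sees both v and x.

F3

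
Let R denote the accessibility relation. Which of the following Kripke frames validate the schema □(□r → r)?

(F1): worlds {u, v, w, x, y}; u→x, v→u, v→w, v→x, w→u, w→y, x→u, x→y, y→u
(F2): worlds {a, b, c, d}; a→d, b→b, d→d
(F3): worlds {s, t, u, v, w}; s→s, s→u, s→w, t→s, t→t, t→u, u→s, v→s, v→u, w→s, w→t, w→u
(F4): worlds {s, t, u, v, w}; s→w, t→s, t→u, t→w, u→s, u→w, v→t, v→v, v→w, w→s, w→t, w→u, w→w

Frame correspondent (Sahlqvist): ∀x ∀y (Rxy → Ryy) — i.e. shift-reflexivity.
(F1): fails — Rwu but not Ruu.
(F2): holds.
(F3): fails — Rwu but not Ruu.
(F4): fails — Rwt but not Rtt.

(F2)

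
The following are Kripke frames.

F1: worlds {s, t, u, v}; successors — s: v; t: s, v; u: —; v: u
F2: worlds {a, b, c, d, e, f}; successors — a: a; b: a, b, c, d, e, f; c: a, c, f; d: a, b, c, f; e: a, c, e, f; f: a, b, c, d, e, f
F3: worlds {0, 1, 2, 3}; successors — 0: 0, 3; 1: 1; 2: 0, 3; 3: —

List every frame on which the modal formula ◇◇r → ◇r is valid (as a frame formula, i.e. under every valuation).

The schema corresponds to transitivity: ∀x ∀y ∀z (Rxy ∧ Ryz → Rxz).
F1: fails — Rsv and Rvu but not Rsu.
F2: fails — Rdf and Rfd but not Rdd.
F3: satisfies the condition.
Valid on: F3.

F3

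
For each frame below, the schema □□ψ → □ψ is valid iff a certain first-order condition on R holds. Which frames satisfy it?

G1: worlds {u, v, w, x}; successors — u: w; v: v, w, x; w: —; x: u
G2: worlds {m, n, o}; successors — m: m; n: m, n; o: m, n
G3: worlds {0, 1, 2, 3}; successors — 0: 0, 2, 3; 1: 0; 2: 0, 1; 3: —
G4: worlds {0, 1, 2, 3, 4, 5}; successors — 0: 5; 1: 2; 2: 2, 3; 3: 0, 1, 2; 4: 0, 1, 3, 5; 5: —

Frame correspondent (Sahlqvist): ∀x ∀y (Rxy → ∃z (Rxz ∧ Rzy)) — i.e. density.
G1: fails — Ruw but no z with Ruz and Rzw.
G2: satisfies the condition.
G3: fails — R21 but no z with R2z and Rz1.
G4: fails — R31 but no z with R3z and Rz1.

G2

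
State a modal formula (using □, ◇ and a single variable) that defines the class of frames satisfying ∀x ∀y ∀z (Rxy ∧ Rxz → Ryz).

A defining formula is ◇q → □◇q (the 5 axiom).

◇q → □◇q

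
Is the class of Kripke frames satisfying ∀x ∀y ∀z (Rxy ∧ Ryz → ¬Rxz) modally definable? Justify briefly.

No

Any modally definable frame class is closed under surjective bounded morphisms.
The 7-cycle (worlds 0,1,2,3,4,5,6 with 0→1→2→3→4→5→6→0) is intransitive. Mapping every world to a single reflexive point • is a surjective bounded morphism; the reflexive point is not intransitive (R••∧R•• but R••).
So the class is not modally definable.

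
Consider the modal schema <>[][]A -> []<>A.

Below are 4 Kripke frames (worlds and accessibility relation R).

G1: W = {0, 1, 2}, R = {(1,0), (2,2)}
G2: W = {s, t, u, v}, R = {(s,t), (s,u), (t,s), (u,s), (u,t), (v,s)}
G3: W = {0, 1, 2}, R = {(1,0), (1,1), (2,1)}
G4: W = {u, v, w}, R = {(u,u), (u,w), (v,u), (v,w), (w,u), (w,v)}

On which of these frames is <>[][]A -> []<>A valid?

Frame correspondent (Sahlqvist): forall x forall y forall z ((xRy & xRz) -> exists w (y R^2 w & zRw)) — i.e. a generalized confluence (Geach) condition.
G1: fails — 1R0, 1R0 but no w with 0R²w and 0Rw.
G2: fails — sRt, sRt but no w with tR²w and tRw.
G3: fails — 1R0, 1R0 but no w with 0R²w and 0Rw.
G4: satisfies the condition.

G4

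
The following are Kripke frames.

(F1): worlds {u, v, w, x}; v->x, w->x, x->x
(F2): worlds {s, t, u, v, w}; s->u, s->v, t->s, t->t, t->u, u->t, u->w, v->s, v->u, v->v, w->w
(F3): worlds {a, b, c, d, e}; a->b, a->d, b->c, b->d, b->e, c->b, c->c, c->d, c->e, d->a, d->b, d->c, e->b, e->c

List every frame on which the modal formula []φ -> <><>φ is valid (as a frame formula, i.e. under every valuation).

(F2), (F3)

Frame correspondent (Sahlqvist): forall x exists w (xRw & x R^2 w) — i.e. a generalized confluence (Geach) condition.
(F1): fails — at u but no t with uRt and uR²t.
(F2): ✓.
(F3): ✓.
Valid on: (F2), (F3).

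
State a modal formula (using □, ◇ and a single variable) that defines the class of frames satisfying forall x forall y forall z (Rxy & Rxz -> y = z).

◇ψ → □ψ

A defining formula is ◇ψ → □ψ (the CD axiom).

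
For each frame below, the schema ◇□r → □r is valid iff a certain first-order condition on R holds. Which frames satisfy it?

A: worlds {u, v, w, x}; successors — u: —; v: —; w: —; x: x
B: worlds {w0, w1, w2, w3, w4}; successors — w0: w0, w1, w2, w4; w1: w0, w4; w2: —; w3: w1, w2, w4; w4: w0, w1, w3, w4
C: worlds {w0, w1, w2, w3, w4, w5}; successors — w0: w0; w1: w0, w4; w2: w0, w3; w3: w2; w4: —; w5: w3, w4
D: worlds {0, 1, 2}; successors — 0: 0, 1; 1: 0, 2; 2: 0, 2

This is the axiom for the Euclidean property; its first-order frame correspondent is ∀x ∀y ∀z (Rxy ∧ Rxz → Ryz).
A: satisfies the condition.
B: fails — Rw0w4 and Rw0w2 but not Rw4w2.
C: fails — Rw1w0 and Rw1w4 but not Rw0w4.
D: fails — R01 and R01 but not R11.
Valid on: A.

A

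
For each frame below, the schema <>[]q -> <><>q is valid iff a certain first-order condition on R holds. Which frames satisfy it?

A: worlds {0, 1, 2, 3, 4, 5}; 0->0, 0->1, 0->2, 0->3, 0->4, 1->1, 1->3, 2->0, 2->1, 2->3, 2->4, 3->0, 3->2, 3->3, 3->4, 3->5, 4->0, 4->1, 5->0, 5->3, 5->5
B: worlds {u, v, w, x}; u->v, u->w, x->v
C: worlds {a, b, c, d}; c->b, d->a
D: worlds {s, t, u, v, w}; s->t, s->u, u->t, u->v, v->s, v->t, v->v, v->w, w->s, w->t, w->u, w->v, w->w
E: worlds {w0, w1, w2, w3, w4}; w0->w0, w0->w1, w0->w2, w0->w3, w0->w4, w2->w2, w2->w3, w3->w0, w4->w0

Frame correspondent (Sahlqvist): forall x forall y (xRy -> exists w (yRw & x R^2 w)) — i.e. a generalized confluence (Geach) condition.
A: ✓.
B: fails — uRv but no t with vRt and uR²t.
C: fails — cRb but no w with bRw and cR²w.
D: fails — sRt but no w* with tRw* and sR²w*.
E: fails — w0Rw1 but no w with w1Rw and w0R²w.

A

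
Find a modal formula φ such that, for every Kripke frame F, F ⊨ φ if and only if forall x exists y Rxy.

A defining formula is □r → ◇r (the D axiom).
Suppose □r→◇r is valid. At any x set V(r)=W. Then □r at x, so ◇r at x, so x has a successor.

□r → ◇r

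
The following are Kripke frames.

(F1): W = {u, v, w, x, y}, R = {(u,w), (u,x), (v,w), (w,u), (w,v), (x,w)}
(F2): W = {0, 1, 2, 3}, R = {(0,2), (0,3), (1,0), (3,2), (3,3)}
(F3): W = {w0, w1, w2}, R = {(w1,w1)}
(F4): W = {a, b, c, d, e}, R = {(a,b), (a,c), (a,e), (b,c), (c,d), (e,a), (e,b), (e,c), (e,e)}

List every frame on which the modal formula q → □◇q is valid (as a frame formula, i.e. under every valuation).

(F3)

Frame correspondent (Sahlqvist): ∀x ∀y (Rxy → Ryx) — i.e. symmetry.
(F1): fails — Rxw but not Rwx.
(F2): fails — R10 but not R01.
(F3): ✓.
(F4): fails — Rbc but not Rcb.
Valid on: (F3).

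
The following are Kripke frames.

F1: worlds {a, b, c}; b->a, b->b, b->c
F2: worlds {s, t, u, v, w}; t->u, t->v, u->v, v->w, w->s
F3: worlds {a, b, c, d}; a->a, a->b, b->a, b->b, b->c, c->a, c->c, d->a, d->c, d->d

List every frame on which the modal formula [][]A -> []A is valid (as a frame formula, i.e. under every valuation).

The schema corresponds to density: forall x forall y (Rxy -> exists z (Rxz & Rzy)).
F1: condition met.
F2: fails — Ruv but no z with Ruz and Rzv.
F3: condition met.
Valid on: F1, F3.

F1, F3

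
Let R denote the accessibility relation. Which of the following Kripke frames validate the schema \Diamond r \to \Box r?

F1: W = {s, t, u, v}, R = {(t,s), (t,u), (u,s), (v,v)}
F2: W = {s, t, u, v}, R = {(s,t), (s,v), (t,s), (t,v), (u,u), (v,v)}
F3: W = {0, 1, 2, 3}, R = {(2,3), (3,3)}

This is the axiom for partial functionality; its first-order frame correspondent is \forall x \forall y \forall z (Rxy \wedge Rxz \to y = z).
F1: fails — t sees both s and u.
F2: fails — s sees both t and v.
F3: ✓.

F3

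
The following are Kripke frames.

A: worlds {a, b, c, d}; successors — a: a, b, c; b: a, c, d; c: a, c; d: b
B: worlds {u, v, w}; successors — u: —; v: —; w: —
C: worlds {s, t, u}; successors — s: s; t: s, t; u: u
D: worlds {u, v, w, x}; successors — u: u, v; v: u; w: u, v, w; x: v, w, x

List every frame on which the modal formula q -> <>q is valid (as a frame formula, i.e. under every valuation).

The schema corresponds to reflexivity: forall x Rxx.
A: fails — world b does not see itself.
B: fails — world u does not see itself.
C: holds.
D: fails — world v does not see itself.

C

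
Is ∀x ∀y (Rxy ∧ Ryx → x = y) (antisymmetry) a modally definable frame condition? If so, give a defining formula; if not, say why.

No — not modally definable

Any modally definable frame class is closed under surjective bounded morphisms.
The 6-cycle (worlds w0,w1,w2,w3,w4,w5 with w0→w1→w2→w3→w4→w5→w0) is antisymmetric. Sending even-indexed worlds to a and odd-indexed worlds to b is a surjective bounded morphism onto the two-world frame with a↔b, which is not antisymmetric.
Hence antisymmetry is not modally definable.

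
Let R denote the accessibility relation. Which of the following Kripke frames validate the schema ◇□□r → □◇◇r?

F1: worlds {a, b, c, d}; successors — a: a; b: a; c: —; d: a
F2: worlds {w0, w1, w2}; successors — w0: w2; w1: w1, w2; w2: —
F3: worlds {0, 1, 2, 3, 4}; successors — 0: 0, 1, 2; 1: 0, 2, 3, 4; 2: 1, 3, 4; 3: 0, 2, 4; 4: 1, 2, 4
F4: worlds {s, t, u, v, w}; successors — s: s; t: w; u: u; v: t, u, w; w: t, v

F1, F3

The schema corresponds to a generalized confluence (Geach) condition: ∀x ∀y ∀z ((xRy ∧ xRz) → ∃w (yR²w ∧ zR²w)).
F1: ✓.
F2: fails — w0Rw2, w0Rw2 but no w with w2R²w and w2R²w.
F3: ✓.
F4: fails — vRt, vRu but no w* with tR²w* and uR²w*.
Valid on: F1, F3.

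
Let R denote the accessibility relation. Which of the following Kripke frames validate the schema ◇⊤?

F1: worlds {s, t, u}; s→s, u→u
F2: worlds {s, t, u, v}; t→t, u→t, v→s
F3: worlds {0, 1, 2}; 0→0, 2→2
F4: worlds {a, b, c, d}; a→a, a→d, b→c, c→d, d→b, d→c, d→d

Frame correspondent (Sahlqvist): ∀x ∃y Rxy — i.e. seriality.
F1: fails — world t has no successor.
F2: fails — world s has no successor.
F3: fails — world 1 has no successor.
F4: holds.
Valid on: F4.

F4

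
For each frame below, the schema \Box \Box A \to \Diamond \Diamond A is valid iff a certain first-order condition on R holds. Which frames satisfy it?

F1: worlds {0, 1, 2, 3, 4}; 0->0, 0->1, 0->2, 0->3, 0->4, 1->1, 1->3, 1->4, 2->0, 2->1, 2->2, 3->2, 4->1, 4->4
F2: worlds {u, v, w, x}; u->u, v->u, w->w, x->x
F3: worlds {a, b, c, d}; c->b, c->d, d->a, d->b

F1, F2

This is the axiom for a generalized confluence (Geach) condition; its first-order frame correspondent is \forall x \exists w (x R^2 w \wedge x R^2 w).
F1: satisfies the condition.
F2: satisfies the condition.
F3: fails — at a but no w with aR²w and aR²w.
Valid on: F1, F2.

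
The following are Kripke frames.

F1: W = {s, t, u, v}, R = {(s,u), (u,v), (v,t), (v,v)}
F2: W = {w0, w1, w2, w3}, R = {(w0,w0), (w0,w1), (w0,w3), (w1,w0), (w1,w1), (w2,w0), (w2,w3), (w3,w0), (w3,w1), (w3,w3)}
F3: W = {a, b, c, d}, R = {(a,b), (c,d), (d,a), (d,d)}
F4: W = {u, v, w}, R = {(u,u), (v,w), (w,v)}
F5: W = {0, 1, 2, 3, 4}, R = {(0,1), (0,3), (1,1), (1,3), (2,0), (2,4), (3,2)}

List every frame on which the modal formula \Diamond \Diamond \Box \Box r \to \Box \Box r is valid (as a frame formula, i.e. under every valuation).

F2, F4

Frame correspondent (Sahlqvist): \forall x \forall y \forall z ((x R^2 y \wedge x R^2 z) \to \exists w (y R^2 w \wedge z = w)) — i.e. a generalized confluence (Geach) condition.
F1: fails — uR²t, uR²t but no w with tR²w and t=w.
F2: holds.
F3: fails — cR²a, cR²a but no w with aR²w and a=w.
F4: holds.
F5: fails — 0R²2, 0R²2 but no w with 2R²w and 2=w.
Valid on: F2, F4.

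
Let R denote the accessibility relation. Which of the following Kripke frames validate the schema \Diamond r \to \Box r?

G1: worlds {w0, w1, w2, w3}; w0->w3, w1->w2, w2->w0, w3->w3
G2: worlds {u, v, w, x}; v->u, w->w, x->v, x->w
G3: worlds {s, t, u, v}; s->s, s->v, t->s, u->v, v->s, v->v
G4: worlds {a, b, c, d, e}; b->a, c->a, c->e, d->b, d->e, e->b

Frame correspondent (Sahlqvist): \forall x \forall y \forall z (Rxy \wedge Rxz \to y = z) — i.e. partial functionality.
G1: satisfies the condition.
G2: fails — x sees both v and w.
G3: fails — s sees both s and v.
G4: fails — c sees both a and e.
Valid on: G1.

G1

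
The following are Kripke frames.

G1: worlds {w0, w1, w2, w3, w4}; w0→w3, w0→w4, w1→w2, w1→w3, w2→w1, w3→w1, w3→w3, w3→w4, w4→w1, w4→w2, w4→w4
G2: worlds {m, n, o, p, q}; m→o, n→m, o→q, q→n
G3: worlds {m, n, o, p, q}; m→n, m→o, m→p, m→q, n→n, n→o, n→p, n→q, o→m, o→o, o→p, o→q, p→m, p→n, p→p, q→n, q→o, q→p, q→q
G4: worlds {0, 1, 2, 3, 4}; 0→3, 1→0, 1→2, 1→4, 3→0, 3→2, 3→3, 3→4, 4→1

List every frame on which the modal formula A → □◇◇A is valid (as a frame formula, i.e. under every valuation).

Frame correspondent (Sahlqvist): ∀x ∀z (xRz → ∃w (x = w ∧ zR²w)) — i.e. a generalized confluence (Geach) condition.
G1: fails — w0Rw3 but no w with w0=w and w3R²w.
G2: fails — mRo but no w with m=w and oR²w.
G3: ✓.
G4: fails — 1R0 but no w with 1=w and 0R²w.
Valid on: G3.

G3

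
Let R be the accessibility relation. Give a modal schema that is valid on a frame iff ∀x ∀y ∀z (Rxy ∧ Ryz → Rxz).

□ψ → □□ψ

The condition is transitivity. The 4 schema □ψ → □□ψ defines it.
Suppose □ψ→□□ψ is valid. Take Rxy, Ryz and set V(ψ)={w : Rxw}. Then □ψ at x, so □□ψ at x, so □ψ at y, so ψ at z, i.e. Rxz.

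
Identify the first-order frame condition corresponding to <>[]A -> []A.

the Euclidean property

This schema is equivalent to the 5 axiom ◇A → □◇A.
It corresponds to the Euclidean property: forall x forall y forall z (Rxy & Rxz -> Ryz).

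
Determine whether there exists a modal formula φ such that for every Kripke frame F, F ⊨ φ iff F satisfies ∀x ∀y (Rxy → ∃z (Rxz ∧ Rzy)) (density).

Yes, by □□q → □q

Yes: it is density, defined by the C4 schema □□q → □q.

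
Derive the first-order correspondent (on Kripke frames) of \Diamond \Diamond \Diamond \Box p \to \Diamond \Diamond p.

This is a Sahlqvist (Geach-type) schema ◇^3□^1p → □^0◇^2p.
Minimal-valuation argument: fix x; take any y with xR^3y and any z with xR^0z. Set V(p) to the set of worlds R-reachable from y in exactly 1 step. Then □^1p holds at y, so the antecedent holds at x; validity forces ◇^2p at z, giving a w with zR^2w and yR^1w.
First-order correspondent: \forall x \forall y (x R^3 y \to \exists w (yRw \wedge x R^2 w)).

\forall x \forall y (x R^3 y \to \exists w (yRw \wedge x R^2 w))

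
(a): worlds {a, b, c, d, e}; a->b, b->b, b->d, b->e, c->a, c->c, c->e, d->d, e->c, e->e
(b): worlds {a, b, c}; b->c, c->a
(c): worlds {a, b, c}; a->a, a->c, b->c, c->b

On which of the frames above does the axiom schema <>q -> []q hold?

Frame correspondent (Sahlqvist): forall x forall y forall z (Rxy & Rxz -> y = z) — i.e. partial functionality.
(a): fails — b sees both b and d.
(b): holds.
(c): fails — a sees both a and c.
Valid on: (b).

(b)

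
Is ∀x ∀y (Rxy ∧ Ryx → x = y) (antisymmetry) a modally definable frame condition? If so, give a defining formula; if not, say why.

Modal frame validity is preserved under surjective bounded morphisms.
The 4-cycle (worlds 0,1,2,3 with 0→1→2→3→0) is antisymmetric. Sending even-indexed worlds to • and odd-indexed worlds to ∘ is a surjective bounded morphism onto the two-world frame with •↔∘, which is not antisymmetric.
So no modal formula (or set of formulas) defines exactly the antisymmetric frames.

Not definable by any modal formula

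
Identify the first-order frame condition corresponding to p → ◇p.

reflexivity

This is a form of the T axiom.
It corresponds to reflexivity: ∀x Rxx.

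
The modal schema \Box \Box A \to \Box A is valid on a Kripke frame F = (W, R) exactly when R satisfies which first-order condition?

This schema is the C4 axiom.
Its frame correspondent is density — \forall x \forall y (Rxy \to \exists z (Rxz \wedge Rzy)).

density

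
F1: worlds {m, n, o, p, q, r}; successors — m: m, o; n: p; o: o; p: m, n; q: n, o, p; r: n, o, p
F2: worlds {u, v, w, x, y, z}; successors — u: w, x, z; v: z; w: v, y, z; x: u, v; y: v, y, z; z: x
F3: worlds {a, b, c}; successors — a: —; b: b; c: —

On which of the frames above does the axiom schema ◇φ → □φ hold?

This is the axiom for partial functionality; its first-order frame correspondent is ∀x ∀y ∀z (Rxy ∧ Rxz → y = z).
F1: fails — m sees both m and o.
F2: fails — u sees both w and x.
F3: ✓.
Valid on: F3.

F3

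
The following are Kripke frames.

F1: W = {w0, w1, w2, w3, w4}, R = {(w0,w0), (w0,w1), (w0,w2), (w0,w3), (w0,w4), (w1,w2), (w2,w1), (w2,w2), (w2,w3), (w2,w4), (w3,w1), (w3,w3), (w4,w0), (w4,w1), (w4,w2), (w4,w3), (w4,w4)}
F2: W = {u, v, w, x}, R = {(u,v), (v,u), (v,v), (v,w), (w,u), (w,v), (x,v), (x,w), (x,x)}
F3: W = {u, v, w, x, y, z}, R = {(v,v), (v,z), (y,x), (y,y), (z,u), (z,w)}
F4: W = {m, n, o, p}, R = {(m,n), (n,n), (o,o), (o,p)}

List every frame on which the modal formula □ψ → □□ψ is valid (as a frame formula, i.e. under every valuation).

The schema corresponds to transitivity: ∀x ∀y ∀z (Rxy ∧ Ryz → Rxz).
F1: fails — Rw1w2 and Rw2w4 but not Rw1w4.
F2: fails — Ruv and Rvw but not Ruw.
F3: fails — Rvz and Rzw but not Rvw.
F4: holds.
Valid on: F4.

F4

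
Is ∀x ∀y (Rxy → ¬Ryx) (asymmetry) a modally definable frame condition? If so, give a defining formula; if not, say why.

Not definable by any modal formula

Any modally definable frame class is closed under surjective bounded morphisms.
The 4-cycle (worlds a,b,c,d with a→b→c→d→a) is asymmetric. Mapping every world to a single reflexive point • is a surjective bounded morphism, and the reflexive point is not asymmetric (R•• but asymmetry requires ¬R••).
Hence asymmetry is not modally definable.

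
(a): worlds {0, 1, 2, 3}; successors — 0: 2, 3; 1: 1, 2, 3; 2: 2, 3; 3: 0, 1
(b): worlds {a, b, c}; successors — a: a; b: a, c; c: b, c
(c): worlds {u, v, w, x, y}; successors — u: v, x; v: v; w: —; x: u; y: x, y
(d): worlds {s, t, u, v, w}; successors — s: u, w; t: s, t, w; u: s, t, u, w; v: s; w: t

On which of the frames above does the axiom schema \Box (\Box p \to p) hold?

Frame correspondent (Sahlqvist): \forall x \forall y (Rxy \to Ryy) — i.e. shift-reflexivity.
(a): fails — R23 but not R33.
(b): fails — Rcb but not Rbb.
(c): fails — Ryx but not Rxx.
(d): fails — Ruw but not Rww.

none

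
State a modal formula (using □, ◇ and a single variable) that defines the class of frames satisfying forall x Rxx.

□s → s

The condition is reflexivity. The T schema □s → s defines it.
Suppose □s→s is valid. At any x set V(s)={w : Rxw}. Then □s holds at x, so s holds at x, i.e. Rxx.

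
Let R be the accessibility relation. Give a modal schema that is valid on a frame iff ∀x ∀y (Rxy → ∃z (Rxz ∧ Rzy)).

The condition is density. The C4 schema □□p → □p defines it.
Suppose □□p→□p is valid. Take Rxy and set V(p)={w : xR²w}. Then □□p at x, so □p at x, so p at y, i.e. ∃z(Rxz∧Rzy).

□□p → □p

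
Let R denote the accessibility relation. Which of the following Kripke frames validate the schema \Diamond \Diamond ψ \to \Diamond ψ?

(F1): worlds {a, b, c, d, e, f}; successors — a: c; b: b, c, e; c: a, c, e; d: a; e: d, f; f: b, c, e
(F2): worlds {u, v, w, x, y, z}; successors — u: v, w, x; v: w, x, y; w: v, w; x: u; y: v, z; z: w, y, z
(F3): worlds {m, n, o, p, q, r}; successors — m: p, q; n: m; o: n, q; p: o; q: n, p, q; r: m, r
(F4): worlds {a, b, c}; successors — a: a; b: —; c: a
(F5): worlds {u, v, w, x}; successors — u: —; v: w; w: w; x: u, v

(F4)

Frame correspondent (Sahlqvist): \forall x \forall y \forall z (Rxy \wedge Ryz \to Rxz) — i.e. transitivity.
(F1): fails — Rbc and Rca but not Rba.
(F2): fails — Ruv and Rvy but not Ruy.
(F3): fails — Ron and Rnm but not Rom.
(F4): satisfies the condition.
(F5): fails — Rxv and Rvw but not Rxw.
Valid on: (F4).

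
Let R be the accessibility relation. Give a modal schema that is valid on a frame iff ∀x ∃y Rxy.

□r → ◇r

The condition is seriality. The D schema □r → ◇r defines it.
Suppose □r→◇r is valid. At any x set V(r)=W. Then □r at x, so ◇r at x, so x has a successor.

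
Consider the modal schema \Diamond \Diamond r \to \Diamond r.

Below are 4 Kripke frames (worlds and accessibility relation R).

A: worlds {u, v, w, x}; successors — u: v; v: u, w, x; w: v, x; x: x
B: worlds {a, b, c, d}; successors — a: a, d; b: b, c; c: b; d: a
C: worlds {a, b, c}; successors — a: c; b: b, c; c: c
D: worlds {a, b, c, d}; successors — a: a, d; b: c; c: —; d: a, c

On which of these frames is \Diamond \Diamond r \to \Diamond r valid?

This is the axiom for transitivity; its first-order frame correspondent is \forall x \forall y \forall z (Rxy \wedge Ryz \to Rxz).
A: fails — Ruv and Rvw but not Ruw.
B: fails — Rcb and Rbc but not Rcc.
C: ✓.
D: fails — Rad and Rdc but not Rac.
Valid on: C.

C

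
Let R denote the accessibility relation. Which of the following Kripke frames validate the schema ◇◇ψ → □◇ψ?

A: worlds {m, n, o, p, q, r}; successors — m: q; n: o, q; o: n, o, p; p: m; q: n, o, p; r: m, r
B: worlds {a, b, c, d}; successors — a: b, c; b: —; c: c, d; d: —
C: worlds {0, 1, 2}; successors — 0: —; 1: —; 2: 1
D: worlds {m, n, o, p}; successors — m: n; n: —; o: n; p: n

This is the axiom for a generalized confluence (Geach) condition; its first-order frame correspondent is ∀x ∀y ∀z ((xR²y ∧ xRz) → ∃w (y = w ∧ zRw)).
A: fails — oR²m, oRn but no w with m=w and nRw.
B: fails — aR²c, aRb but no w with c=w and bRw.
C: ✓.
D: ✓.

C, D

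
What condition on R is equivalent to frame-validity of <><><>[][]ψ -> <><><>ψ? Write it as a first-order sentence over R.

This is a Sahlqvist (Geach-type) schema ◇^3□^2ψ → □^0◇^3ψ.
Minimal-valuation argument: fix x; take any y with xR^3y and any z with xR^0z. Set V(ψ) to the set of worlds R-reachable from y in exactly 2 steps. Then □^2ψ holds at y, so the antecedent holds at x; validity forces ◇^3ψ at z, giving a w with zR^3w and yR^2w.
First-order correspondent: forall x forall y (x R^3 y -> exists w (y R^2 w & x R^3 w)).

forall x forall y (x R^3 y -> exists w (y R^2 w & x R^3 w))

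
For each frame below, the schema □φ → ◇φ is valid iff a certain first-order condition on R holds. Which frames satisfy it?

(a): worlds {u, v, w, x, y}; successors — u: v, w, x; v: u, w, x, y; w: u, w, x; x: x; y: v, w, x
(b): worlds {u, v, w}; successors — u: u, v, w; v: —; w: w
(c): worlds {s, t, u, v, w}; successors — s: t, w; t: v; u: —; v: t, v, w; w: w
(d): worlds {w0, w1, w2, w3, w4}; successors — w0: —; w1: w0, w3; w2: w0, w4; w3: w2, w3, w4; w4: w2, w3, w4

(a)

Frame correspondent (Sahlqvist): ∀x ∃y Rxy — i.e. seriality.
(a): condition met.
(b): fails — world v has no successor.
(c): fails — world u has no successor.
(d): fails — world w0 has no successor.
Valid on: (a).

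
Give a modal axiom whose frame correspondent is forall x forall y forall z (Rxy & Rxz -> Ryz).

◇ψ → □◇ψ

This is the Euclidean property; the standard corresponding axiom is 5: ◇ψ → □◇ψ.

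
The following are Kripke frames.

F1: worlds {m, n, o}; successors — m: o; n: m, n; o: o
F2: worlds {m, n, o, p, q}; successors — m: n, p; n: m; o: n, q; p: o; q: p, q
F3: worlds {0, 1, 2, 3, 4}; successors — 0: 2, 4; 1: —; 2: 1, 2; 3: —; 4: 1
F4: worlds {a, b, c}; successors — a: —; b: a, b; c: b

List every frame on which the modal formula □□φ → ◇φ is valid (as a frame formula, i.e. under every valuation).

F1

This is the axiom for a generalized confluence (Geach) condition; its first-order frame correspondent is ∀x ∃w (xR²w ∧ xRw).
F1: ✓.
F2: fails — at m but no w with mR²w and mRw.
F3: fails — at 1 but no w with 1R²w and 1Rw.
F4: fails — at a but no w with aR²w and aRw.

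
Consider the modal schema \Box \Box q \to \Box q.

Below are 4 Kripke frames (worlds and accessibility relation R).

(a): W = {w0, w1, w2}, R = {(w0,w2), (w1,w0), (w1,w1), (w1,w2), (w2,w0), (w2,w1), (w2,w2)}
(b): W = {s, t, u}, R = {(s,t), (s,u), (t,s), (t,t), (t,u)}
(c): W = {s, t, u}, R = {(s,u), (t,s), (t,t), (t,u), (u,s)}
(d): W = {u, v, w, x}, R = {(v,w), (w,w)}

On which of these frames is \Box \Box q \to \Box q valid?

(a), (b), (d)

This is the axiom for density; its first-order frame correspondent is \forall x \forall y (Rxy \to \exists z (Rxz \wedge Rzy)).
(a): satisfies the condition.
(b): satisfies the condition.
(c): fails — Rus but no z with Ruz and Rzs.
(d): satisfies the condition.
Valid on: (a), (b), (d).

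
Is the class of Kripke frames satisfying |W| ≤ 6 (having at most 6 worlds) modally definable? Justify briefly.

Not modally definable

Modal frame validity is preserved under disjoint unions.
Any modal formula valid on each of 7 disjoint one-world frames is valid on their disjoint union (validity is preserved under disjoint unions). Each one-world frame has |W|=1≤6, but the union has |W|=7.
Hence having at most 6 worlds is not modally definable.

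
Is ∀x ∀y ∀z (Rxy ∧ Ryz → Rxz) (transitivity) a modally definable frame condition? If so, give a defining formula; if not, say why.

Definable; □r → □□r defines it

Yes: it is transitivity, defined by the 4 schema □r → □□r.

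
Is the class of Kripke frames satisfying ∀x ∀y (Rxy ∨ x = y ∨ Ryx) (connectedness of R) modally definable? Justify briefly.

If a class were modally definable it would be closed under disjoint unions (Goldblatt–Thomason).
Take 2 disjoint single-world reflexive frames: each is trivially connected, but their disjoint union has 2 worlds with no edge between distinct components, so it is not connected.
So the class is not modally definable.

Not definable by any modal formula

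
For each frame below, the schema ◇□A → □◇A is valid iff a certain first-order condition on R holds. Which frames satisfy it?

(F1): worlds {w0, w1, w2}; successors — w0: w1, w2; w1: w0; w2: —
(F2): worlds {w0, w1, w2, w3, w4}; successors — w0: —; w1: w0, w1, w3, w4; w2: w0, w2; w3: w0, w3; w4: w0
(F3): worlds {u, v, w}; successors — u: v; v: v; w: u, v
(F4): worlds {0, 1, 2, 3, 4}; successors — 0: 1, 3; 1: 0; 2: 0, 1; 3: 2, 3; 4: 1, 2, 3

(F3)

The schema corresponds to convergence: ∀x ∀y ∀z (Rxy ∧ Rxz → ∃w (Ryw ∧ Rzw)).
(F1): fails — Rw0w1 and Rw0w2 but w1 and w2 have no common successor.
(F2): fails — Rw1w1 and Rw1w0 but w1 and w0 have no common successor.
(F3): holds.
(F4): fails — R01 and R03 but 1 and 3 have no common successor.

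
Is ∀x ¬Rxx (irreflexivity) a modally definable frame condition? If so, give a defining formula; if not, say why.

Modal frame validity is preserved under surjective bounded morphisms.
The 4-cycle (worlds w0,w1,w2,w3 with w0→w1→w2→w3→w0) is irreflexive, and the map sending every world to a single reflexive point • is a surjective bounded morphism (forth: every edge maps to (•,•); back: every world has a successor). So any modal formula valid on the 4-cycle is also valid on the reflexive point, which is not irreflexive.
So no modal formula (or set of formulas) defines exactly the irreflexive frames.

Not definable by any modal formula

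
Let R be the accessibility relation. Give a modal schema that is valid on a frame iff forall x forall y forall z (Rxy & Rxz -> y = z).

A defining formula is ◇p → □p (the CD axiom).

◇p → □p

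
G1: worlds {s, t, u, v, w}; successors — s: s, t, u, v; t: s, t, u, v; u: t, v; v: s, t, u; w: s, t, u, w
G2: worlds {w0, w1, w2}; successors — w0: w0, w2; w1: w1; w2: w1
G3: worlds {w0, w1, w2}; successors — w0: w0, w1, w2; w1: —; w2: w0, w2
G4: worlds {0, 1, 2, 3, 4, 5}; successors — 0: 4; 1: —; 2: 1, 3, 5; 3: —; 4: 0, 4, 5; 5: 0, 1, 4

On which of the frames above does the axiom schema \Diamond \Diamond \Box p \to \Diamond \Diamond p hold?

G1, G2

The schema corresponds to a generalized confluence (Geach) condition: \forall x \forall y (x R^2 y \to \exists w (yRw \wedge x R^2 w)).
G1: satisfies the condition.
G2: satisfies the condition.
G3: fails — w0R²w1 but no w with w1Rw and w0R²w.
G4: fails — 2R²1 but no w with 1Rw and 2R²w.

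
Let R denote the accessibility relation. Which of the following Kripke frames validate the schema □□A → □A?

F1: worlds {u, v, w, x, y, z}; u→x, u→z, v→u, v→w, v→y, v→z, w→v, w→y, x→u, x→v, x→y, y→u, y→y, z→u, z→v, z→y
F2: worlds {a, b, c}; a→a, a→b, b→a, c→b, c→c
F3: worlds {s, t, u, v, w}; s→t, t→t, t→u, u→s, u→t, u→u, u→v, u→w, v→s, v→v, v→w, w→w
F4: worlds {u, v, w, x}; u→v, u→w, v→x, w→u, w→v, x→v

Frame correspondent (Sahlqvist): ∀x ∀y (Rxy → ∃z (Rxz ∧ Rzy)) — i.e. density.
F1: fails — Ruz but no t with Rut and Rtz.
F2: satisfies the condition.
F3: satisfies the condition.
F4: fails — Rwu but no z with Rwz and Rzu.

F2, F3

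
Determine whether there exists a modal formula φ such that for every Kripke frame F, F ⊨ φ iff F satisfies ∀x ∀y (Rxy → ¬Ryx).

Any modally definable frame class is closed under surjective bounded morphisms.
The 4-cycle (worlds a,b,c,d with a→b→c→d→a) is asymmetric. Mapping every world to a single reflexive point • is a surjective bounded morphism, and the reflexive point is not asymmetric (R•• but asymmetry requires ¬R••).
So no modal formula (or set of formulas) defines exactly the asymmetric frames.

Not definable by any modal formula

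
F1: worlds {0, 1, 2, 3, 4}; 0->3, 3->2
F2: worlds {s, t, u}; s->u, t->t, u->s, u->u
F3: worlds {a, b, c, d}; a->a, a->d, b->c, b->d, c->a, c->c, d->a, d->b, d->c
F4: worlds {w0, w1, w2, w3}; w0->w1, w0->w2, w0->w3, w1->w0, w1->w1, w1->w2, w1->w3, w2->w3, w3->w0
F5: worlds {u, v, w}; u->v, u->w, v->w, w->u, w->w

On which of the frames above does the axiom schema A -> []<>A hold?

Frame correspondent (Sahlqvist): forall x forall y (Rxy -> Ryx) — i.e. symmetry.
F1: fails — R32 but not R23.
F2: condition met.
F3: fails — Rbc but not Rcb.
F4: fails — Rw1w2 but not Rw2w1.
F5: fails — Ruv but not Rvu.
Valid on: F2.

F2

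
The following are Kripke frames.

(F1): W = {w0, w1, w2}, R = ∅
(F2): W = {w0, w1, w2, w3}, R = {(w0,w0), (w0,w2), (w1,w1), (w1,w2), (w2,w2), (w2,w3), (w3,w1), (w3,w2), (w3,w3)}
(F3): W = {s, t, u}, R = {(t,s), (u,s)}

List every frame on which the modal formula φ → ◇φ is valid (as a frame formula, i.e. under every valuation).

Frame correspondent (Sahlqvist): ∀x Rxx — i.e. reflexivity.
(F1): fails — world w0 does not see itself.
(F2): ✓.
(F3): fails — world s does not see itself.

(F2)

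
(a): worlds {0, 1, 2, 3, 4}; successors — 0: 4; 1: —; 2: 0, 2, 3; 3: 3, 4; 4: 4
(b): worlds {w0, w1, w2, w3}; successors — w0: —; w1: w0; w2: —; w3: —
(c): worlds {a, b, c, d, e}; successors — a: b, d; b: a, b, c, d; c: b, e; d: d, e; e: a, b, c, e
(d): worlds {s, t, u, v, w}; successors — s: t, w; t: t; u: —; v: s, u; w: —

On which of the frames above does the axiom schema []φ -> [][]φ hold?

Frame correspondent (Sahlqvist): forall x forall y forall z (Rxy & Ryz -> Rxz) — i.e. transitivity.
(a): fails — R23 and R34 but not R24.
(b): ✓.
(c): fails — Rbc and Rce but not Rbe.
(d): fails — Rvs and Rsw but not Rvw.
Valid on: (b).

(b)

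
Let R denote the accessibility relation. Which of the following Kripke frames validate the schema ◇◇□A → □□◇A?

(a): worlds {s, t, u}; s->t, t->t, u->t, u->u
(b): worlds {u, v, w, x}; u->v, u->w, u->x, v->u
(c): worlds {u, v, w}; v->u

This is the axiom for a generalized confluence (Geach) condition; its first-order frame correspondent is ∀x ∀y ∀z ((xR²y ∧ xR²z) → ∃w (yRw ∧ zRw)).
(a): condition met.
(b): fails — vR²v, vR²w but no t with vRt and wRt.
(c): condition met.

(a), (c)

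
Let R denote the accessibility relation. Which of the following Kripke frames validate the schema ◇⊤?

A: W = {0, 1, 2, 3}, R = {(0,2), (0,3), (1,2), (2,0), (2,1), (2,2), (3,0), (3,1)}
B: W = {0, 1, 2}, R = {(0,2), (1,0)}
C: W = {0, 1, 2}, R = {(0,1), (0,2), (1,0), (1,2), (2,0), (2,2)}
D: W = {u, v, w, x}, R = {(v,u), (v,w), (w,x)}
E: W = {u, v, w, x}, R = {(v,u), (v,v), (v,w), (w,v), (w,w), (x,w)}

A, C

This is the axiom for seriality; its first-order frame correspondent is ∀x ∃y Rxy.
A: ✓.
B: fails — world 2 has no successor.
C: ✓.
D: fails — world u has no successor.
E: fails — world u has no successor.
Valid on: A, C.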